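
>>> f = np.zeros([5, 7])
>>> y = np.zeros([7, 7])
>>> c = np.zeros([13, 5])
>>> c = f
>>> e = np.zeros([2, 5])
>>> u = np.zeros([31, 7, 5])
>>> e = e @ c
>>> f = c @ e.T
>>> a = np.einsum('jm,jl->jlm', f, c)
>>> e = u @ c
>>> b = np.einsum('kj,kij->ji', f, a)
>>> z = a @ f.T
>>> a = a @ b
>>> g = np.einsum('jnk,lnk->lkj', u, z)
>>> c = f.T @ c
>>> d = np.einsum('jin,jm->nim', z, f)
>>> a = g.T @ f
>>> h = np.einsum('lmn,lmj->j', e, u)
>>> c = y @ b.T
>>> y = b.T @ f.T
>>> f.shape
(5, 2)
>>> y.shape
(7, 5)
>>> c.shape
(7, 2)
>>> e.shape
(31, 7, 7)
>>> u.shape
(31, 7, 5)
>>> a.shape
(31, 5, 2)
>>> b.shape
(2, 7)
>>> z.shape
(5, 7, 5)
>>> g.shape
(5, 5, 31)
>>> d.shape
(5, 7, 2)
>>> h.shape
(5,)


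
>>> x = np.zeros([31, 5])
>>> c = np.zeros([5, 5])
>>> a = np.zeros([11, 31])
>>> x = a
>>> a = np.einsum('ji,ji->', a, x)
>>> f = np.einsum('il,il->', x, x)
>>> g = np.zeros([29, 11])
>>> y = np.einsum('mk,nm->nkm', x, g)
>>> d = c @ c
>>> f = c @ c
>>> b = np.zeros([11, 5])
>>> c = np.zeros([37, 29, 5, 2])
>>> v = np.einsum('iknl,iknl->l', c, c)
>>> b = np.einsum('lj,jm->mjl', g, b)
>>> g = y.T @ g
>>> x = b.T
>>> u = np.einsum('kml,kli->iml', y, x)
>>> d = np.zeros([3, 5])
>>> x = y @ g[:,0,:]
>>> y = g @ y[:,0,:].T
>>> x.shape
(29, 31, 11)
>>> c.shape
(37, 29, 5, 2)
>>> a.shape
()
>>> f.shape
(5, 5)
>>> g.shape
(11, 31, 11)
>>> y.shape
(11, 31, 29)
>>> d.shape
(3, 5)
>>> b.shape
(5, 11, 29)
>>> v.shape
(2,)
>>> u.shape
(5, 31, 11)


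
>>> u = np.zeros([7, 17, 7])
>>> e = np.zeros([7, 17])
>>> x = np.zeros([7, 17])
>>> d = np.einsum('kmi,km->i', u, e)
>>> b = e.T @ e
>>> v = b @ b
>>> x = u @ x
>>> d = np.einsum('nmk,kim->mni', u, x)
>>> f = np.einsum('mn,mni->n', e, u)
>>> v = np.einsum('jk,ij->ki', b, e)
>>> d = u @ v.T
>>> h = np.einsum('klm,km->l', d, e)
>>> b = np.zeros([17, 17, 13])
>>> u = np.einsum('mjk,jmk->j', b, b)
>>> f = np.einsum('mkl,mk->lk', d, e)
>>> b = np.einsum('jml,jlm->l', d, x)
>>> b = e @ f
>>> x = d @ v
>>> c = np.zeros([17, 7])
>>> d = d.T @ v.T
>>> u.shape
(17,)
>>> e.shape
(7, 17)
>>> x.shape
(7, 17, 7)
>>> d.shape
(17, 17, 17)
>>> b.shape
(7, 17)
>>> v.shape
(17, 7)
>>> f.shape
(17, 17)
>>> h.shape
(17,)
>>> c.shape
(17, 7)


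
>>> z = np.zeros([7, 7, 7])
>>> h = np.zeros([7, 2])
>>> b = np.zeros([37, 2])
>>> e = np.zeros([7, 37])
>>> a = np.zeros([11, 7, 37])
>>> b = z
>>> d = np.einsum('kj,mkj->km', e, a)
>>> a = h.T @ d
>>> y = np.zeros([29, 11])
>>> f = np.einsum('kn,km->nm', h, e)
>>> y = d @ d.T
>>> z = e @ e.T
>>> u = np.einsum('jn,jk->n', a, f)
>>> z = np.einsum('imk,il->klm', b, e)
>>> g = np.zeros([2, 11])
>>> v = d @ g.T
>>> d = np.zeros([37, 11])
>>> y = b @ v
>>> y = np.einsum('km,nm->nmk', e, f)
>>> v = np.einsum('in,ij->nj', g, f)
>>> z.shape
(7, 37, 7)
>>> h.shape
(7, 2)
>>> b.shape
(7, 7, 7)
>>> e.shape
(7, 37)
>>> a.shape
(2, 11)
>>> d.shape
(37, 11)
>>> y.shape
(2, 37, 7)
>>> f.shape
(2, 37)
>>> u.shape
(11,)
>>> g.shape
(2, 11)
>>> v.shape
(11, 37)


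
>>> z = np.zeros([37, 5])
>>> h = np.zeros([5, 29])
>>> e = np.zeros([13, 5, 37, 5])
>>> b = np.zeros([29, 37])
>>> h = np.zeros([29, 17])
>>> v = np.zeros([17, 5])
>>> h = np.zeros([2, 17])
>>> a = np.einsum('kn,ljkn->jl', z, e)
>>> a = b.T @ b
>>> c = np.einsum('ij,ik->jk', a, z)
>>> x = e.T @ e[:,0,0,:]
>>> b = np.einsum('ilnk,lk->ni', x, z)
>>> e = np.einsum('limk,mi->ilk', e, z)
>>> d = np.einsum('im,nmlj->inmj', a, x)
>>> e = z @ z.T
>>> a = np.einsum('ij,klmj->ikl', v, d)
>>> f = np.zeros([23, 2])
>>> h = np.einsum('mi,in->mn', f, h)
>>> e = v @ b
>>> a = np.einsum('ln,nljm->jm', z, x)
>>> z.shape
(37, 5)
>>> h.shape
(23, 17)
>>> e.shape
(17, 5)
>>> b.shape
(5, 5)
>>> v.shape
(17, 5)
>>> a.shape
(5, 5)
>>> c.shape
(37, 5)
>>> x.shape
(5, 37, 5, 5)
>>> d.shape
(37, 5, 37, 5)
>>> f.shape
(23, 2)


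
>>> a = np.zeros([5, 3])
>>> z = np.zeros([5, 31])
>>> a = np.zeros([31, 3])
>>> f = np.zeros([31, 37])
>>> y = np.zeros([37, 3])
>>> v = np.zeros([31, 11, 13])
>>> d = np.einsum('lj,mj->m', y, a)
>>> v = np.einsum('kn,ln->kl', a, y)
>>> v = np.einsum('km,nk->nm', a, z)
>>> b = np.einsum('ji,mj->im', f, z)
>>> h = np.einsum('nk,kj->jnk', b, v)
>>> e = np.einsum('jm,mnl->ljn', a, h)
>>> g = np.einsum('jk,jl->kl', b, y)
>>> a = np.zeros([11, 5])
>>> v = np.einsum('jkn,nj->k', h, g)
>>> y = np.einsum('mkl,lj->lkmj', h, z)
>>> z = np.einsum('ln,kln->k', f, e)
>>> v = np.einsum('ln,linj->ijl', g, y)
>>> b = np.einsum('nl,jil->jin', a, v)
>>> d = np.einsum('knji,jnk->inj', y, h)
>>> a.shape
(11, 5)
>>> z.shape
(5,)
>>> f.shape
(31, 37)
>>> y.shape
(5, 37, 3, 31)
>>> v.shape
(37, 31, 5)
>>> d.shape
(31, 37, 3)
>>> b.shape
(37, 31, 11)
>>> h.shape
(3, 37, 5)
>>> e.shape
(5, 31, 37)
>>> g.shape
(5, 3)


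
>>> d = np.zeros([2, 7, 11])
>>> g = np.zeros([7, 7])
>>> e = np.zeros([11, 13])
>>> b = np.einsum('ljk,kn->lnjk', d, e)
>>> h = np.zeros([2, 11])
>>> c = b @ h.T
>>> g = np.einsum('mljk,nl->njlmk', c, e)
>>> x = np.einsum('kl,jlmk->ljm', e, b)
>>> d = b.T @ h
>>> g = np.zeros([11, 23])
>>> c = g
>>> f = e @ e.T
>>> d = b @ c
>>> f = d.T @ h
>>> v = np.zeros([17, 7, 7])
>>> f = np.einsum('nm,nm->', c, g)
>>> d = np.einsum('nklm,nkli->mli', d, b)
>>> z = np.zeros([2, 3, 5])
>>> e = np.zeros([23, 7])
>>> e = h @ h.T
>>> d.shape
(23, 7, 11)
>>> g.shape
(11, 23)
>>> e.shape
(2, 2)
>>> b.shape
(2, 13, 7, 11)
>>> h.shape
(2, 11)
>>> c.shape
(11, 23)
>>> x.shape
(13, 2, 7)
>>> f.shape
()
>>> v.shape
(17, 7, 7)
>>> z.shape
(2, 3, 5)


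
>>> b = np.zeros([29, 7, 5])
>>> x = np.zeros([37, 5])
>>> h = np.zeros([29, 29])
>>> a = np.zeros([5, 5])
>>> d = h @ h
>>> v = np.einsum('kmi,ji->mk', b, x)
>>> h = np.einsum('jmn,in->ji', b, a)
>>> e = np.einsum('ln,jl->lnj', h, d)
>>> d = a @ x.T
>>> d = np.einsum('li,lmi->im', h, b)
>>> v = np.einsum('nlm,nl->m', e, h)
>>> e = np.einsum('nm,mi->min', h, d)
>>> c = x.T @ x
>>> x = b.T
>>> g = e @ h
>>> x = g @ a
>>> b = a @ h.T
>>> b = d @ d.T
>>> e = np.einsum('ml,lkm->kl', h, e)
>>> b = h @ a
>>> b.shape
(29, 5)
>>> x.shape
(5, 7, 5)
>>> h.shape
(29, 5)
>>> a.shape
(5, 5)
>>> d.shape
(5, 7)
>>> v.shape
(29,)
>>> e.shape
(7, 5)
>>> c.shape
(5, 5)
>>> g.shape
(5, 7, 5)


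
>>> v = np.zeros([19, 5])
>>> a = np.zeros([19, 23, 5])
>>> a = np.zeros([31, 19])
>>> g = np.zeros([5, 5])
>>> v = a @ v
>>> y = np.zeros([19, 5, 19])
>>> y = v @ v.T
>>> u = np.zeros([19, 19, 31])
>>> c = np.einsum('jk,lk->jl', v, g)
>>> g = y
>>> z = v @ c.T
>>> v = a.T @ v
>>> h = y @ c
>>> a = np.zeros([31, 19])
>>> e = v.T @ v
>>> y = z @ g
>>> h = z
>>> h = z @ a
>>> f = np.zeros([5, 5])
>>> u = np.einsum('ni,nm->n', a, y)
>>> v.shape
(19, 5)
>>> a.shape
(31, 19)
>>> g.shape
(31, 31)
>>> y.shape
(31, 31)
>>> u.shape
(31,)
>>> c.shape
(31, 5)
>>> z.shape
(31, 31)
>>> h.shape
(31, 19)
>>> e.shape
(5, 5)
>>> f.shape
(5, 5)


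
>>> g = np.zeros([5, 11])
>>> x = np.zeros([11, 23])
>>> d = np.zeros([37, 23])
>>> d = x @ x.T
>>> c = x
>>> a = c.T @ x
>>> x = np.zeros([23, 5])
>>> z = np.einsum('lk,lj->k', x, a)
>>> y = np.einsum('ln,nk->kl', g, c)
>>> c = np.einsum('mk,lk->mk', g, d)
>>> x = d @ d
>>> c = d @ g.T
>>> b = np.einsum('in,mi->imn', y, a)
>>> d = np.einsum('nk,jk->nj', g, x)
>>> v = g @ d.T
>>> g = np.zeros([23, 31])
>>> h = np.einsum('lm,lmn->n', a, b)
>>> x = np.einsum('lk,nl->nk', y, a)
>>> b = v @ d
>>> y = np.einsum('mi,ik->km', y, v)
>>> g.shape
(23, 31)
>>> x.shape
(23, 5)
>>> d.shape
(5, 11)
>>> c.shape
(11, 5)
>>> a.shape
(23, 23)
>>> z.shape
(5,)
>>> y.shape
(5, 23)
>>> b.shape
(5, 11)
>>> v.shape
(5, 5)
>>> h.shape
(5,)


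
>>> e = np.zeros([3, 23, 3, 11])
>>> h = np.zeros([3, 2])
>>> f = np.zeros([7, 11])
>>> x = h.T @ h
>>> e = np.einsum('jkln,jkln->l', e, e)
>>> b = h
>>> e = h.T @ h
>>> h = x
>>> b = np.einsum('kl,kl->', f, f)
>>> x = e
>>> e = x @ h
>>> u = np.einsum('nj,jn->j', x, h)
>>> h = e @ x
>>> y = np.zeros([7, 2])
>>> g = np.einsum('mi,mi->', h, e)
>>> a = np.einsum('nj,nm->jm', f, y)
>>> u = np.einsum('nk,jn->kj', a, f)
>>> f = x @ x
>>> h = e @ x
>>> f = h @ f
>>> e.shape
(2, 2)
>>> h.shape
(2, 2)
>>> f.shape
(2, 2)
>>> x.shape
(2, 2)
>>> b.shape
()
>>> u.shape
(2, 7)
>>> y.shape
(7, 2)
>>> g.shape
()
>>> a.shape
(11, 2)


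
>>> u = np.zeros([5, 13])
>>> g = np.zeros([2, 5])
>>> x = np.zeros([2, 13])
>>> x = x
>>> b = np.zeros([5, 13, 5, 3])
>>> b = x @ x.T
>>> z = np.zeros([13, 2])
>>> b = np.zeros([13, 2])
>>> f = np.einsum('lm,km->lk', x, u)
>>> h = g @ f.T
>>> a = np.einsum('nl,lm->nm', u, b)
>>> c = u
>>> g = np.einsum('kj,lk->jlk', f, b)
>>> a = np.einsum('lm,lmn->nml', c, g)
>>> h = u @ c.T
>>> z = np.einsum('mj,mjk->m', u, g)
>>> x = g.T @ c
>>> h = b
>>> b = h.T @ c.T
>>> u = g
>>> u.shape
(5, 13, 2)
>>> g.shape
(5, 13, 2)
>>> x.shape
(2, 13, 13)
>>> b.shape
(2, 5)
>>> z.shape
(5,)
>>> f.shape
(2, 5)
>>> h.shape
(13, 2)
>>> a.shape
(2, 13, 5)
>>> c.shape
(5, 13)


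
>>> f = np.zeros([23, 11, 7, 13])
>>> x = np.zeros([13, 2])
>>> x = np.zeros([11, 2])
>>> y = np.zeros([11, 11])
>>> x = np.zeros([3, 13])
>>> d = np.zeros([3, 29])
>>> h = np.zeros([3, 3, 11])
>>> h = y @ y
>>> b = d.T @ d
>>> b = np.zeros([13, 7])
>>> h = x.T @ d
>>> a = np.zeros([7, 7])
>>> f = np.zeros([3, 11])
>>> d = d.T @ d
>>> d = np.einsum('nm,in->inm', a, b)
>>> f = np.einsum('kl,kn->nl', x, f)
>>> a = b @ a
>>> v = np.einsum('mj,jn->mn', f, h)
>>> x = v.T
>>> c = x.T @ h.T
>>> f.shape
(11, 13)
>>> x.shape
(29, 11)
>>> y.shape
(11, 11)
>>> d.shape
(13, 7, 7)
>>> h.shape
(13, 29)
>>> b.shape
(13, 7)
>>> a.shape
(13, 7)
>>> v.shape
(11, 29)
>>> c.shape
(11, 13)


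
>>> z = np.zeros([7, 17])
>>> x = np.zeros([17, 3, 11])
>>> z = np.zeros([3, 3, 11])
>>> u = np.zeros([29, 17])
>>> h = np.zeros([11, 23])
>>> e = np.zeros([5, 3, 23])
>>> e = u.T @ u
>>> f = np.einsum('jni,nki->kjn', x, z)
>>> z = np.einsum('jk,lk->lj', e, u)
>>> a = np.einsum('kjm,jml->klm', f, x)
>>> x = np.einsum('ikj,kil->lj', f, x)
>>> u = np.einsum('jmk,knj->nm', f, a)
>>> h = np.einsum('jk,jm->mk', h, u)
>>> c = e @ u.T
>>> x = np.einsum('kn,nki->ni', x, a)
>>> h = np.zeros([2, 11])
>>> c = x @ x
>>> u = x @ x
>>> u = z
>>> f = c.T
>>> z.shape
(29, 17)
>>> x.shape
(3, 3)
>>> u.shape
(29, 17)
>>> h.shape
(2, 11)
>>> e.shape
(17, 17)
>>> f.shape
(3, 3)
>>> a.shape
(3, 11, 3)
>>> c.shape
(3, 3)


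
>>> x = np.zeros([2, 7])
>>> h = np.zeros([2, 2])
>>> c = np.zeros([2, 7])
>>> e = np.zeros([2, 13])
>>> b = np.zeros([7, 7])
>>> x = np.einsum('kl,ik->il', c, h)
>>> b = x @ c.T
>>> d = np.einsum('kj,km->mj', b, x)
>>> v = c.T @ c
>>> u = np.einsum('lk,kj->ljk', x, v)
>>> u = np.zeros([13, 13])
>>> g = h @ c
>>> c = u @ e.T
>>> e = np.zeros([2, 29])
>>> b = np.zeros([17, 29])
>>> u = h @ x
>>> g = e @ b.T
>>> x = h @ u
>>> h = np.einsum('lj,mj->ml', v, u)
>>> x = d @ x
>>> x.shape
(7, 7)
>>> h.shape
(2, 7)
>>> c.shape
(13, 2)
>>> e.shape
(2, 29)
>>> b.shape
(17, 29)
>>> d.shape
(7, 2)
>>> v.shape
(7, 7)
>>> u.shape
(2, 7)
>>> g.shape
(2, 17)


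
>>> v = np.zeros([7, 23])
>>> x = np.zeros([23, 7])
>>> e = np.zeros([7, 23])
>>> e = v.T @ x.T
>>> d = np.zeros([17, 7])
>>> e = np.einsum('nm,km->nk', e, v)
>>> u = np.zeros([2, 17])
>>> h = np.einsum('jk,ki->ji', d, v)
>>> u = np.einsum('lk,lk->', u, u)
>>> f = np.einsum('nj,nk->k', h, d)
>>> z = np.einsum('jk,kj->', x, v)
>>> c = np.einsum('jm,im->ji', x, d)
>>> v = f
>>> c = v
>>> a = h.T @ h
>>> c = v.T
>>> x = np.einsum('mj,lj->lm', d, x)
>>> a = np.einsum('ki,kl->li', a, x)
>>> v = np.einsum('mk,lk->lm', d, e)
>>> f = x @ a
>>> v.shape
(23, 17)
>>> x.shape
(23, 17)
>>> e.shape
(23, 7)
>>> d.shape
(17, 7)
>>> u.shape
()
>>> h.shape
(17, 23)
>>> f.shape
(23, 23)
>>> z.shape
()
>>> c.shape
(7,)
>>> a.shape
(17, 23)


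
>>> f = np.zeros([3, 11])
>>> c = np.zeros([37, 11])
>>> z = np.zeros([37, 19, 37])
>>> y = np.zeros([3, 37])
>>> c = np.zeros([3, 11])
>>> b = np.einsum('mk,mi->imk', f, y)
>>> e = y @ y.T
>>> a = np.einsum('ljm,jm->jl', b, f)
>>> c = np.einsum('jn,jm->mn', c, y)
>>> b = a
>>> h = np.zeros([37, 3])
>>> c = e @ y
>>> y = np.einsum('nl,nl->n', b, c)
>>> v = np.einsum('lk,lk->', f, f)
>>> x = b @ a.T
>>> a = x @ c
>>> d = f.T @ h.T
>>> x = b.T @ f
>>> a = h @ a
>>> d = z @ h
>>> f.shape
(3, 11)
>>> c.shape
(3, 37)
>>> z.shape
(37, 19, 37)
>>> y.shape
(3,)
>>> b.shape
(3, 37)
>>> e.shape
(3, 3)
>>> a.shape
(37, 37)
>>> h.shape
(37, 3)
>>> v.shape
()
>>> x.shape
(37, 11)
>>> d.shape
(37, 19, 3)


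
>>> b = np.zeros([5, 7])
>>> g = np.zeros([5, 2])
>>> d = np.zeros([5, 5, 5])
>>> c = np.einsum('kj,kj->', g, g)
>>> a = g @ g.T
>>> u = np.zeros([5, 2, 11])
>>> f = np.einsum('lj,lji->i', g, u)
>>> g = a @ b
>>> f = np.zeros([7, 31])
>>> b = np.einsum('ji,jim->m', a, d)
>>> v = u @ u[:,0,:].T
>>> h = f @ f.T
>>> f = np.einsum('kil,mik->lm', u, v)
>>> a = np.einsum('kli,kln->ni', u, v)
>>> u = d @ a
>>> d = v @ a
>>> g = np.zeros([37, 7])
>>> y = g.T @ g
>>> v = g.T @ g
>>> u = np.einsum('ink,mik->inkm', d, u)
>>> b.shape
(5,)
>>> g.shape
(37, 7)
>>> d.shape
(5, 2, 11)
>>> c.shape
()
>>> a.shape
(5, 11)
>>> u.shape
(5, 2, 11, 5)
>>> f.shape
(11, 5)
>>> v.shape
(7, 7)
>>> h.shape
(7, 7)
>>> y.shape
(7, 7)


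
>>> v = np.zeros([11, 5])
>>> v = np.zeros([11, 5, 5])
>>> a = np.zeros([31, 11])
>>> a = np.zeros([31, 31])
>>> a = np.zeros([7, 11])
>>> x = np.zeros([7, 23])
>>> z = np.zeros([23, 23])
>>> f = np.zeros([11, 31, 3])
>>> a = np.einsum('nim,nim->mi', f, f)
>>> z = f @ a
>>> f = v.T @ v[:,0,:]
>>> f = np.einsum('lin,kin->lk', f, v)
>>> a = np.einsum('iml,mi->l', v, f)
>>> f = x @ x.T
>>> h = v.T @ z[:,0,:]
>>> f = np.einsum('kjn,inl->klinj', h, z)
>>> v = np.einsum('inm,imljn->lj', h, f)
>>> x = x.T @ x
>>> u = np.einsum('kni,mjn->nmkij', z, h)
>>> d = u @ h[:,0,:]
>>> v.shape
(11, 31)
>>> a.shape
(5,)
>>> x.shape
(23, 23)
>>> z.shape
(11, 31, 31)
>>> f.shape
(5, 31, 11, 31, 5)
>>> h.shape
(5, 5, 31)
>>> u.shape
(31, 5, 11, 31, 5)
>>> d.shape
(31, 5, 11, 31, 31)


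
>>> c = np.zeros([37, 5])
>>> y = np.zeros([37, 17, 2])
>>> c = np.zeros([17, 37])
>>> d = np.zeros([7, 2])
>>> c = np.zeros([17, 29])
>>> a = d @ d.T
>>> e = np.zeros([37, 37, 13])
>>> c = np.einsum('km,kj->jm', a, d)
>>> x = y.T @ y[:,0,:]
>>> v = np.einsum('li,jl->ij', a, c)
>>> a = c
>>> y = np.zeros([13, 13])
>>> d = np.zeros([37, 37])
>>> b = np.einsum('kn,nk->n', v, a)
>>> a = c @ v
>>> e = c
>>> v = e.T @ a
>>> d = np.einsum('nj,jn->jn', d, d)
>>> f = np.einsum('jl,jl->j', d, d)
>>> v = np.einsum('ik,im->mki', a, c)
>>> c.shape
(2, 7)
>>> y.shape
(13, 13)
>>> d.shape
(37, 37)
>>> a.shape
(2, 2)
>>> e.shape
(2, 7)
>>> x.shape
(2, 17, 2)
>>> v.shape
(7, 2, 2)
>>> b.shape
(2,)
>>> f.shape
(37,)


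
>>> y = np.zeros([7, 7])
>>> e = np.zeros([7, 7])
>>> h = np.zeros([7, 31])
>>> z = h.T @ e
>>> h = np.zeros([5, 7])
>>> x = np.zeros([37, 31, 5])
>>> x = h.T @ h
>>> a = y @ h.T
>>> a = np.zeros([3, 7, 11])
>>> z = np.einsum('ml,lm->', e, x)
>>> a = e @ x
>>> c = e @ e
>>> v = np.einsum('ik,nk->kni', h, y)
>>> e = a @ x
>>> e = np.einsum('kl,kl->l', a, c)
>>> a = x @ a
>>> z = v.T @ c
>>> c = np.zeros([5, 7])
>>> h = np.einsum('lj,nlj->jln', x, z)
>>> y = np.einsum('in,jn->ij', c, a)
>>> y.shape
(5, 7)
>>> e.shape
(7,)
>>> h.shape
(7, 7, 5)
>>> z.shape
(5, 7, 7)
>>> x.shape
(7, 7)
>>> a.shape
(7, 7)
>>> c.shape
(5, 7)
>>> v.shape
(7, 7, 5)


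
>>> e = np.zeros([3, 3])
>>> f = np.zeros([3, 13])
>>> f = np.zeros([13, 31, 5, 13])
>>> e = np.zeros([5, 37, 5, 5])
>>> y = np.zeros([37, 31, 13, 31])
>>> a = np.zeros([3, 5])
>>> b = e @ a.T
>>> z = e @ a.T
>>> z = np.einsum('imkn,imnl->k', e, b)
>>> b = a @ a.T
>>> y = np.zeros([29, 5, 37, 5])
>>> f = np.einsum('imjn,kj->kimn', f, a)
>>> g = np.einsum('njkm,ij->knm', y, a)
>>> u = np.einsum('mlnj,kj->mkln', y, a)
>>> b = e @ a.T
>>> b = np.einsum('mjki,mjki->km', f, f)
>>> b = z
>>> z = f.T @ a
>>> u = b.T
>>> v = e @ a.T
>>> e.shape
(5, 37, 5, 5)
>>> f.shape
(3, 13, 31, 13)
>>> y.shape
(29, 5, 37, 5)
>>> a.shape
(3, 5)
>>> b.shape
(5,)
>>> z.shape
(13, 31, 13, 5)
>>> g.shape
(37, 29, 5)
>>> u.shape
(5,)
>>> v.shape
(5, 37, 5, 3)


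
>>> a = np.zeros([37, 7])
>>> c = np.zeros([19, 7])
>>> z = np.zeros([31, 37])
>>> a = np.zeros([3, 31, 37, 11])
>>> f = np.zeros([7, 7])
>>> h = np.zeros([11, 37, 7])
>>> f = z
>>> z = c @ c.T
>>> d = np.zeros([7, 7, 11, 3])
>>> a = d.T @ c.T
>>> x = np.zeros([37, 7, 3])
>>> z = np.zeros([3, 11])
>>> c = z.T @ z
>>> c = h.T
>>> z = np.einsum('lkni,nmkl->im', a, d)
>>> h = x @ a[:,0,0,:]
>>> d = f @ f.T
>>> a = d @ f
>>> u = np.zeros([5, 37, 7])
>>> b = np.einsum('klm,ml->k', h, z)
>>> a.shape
(31, 37)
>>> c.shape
(7, 37, 11)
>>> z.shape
(19, 7)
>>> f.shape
(31, 37)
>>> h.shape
(37, 7, 19)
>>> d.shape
(31, 31)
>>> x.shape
(37, 7, 3)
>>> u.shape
(5, 37, 7)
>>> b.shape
(37,)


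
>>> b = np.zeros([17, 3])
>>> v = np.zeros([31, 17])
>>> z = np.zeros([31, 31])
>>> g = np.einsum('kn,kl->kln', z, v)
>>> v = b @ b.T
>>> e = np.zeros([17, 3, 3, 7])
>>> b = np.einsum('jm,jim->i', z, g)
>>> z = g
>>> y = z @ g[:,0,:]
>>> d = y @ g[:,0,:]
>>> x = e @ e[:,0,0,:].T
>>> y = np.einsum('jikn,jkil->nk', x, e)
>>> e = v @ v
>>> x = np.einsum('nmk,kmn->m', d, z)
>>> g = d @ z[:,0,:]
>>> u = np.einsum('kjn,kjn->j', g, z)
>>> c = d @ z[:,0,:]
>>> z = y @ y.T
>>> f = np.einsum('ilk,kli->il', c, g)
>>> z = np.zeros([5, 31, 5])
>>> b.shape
(17,)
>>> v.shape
(17, 17)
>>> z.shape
(5, 31, 5)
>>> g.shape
(31, 17, 31)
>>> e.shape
(17, 17)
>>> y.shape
(17, 3)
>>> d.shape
(31, 17, 31)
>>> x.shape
(17,)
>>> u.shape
(17,)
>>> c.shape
(31, 17, 31)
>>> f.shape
(31, 17)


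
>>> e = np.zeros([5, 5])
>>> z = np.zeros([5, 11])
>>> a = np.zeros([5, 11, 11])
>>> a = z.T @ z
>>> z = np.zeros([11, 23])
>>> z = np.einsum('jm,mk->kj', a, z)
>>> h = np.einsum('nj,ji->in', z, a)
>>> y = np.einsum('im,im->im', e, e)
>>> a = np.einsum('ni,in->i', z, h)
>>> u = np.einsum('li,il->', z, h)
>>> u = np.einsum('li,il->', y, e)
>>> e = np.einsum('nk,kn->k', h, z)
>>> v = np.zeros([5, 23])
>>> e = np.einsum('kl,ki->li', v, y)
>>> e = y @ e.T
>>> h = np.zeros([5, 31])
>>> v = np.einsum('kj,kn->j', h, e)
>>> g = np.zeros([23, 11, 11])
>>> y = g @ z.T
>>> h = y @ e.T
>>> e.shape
(5, 23)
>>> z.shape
(23, 11)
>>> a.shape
(11,)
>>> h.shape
(23, 11, 5)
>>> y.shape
(23, 11, 23)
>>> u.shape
()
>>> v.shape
(31,)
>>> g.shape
(23, 11, 11)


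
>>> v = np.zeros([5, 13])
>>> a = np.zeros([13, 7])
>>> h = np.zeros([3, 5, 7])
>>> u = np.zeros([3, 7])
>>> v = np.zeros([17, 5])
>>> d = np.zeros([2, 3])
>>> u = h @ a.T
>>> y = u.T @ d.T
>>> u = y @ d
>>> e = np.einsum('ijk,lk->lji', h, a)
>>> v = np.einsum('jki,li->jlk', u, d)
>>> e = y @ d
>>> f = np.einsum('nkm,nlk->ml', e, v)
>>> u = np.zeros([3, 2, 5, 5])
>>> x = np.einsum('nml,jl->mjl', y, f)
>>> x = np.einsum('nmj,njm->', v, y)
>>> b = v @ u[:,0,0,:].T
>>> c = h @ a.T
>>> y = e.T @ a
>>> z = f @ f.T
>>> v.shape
(13, 2, 5)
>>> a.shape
(13, 7)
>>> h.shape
(3, 5, 7)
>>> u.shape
(3, 2, 5, 5)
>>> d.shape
(2, 3)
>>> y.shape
(3, 5, 7)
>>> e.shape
(13, 5, 3)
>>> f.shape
(3, 2)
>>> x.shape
()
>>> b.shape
(13, 2, 3)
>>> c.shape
(3, 5, 13)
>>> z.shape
(3, 3)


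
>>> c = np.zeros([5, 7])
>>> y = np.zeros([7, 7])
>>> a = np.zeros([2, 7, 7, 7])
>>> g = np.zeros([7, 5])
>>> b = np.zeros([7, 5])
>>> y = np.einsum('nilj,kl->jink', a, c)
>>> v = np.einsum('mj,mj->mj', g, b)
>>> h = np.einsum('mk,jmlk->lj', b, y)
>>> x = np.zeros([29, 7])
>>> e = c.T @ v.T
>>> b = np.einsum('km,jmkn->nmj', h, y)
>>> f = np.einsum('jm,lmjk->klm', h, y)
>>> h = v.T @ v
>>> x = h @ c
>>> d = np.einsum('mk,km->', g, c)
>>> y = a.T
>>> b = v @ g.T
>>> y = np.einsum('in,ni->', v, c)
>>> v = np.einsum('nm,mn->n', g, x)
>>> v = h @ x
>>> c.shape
(5, 7)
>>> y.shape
()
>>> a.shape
(2, 7, 7, 7)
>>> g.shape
(7, 5)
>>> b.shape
(7, 7)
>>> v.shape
(5, 7)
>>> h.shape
(5, 5)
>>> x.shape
(5, 7)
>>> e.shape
(7, 7)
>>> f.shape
(5, 7, 7)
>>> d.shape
()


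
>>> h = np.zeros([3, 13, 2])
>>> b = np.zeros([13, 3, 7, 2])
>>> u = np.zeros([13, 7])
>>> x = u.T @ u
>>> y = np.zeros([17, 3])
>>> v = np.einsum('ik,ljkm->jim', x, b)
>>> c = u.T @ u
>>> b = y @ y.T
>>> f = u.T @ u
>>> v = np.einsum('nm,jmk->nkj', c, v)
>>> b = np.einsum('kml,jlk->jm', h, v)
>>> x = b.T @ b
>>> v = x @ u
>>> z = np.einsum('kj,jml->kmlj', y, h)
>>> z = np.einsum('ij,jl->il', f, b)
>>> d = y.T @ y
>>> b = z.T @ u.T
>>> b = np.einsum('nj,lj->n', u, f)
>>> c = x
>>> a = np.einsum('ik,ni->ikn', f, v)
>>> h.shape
(3, 13, 2)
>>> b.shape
(13,)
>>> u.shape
(13, 7)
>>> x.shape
(13, 13)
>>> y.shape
(17, 3)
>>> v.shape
(13, 7)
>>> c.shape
(13, 13)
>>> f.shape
(7, 7)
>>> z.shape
(7, 13)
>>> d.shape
(3, 3)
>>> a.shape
(7, 7, 13)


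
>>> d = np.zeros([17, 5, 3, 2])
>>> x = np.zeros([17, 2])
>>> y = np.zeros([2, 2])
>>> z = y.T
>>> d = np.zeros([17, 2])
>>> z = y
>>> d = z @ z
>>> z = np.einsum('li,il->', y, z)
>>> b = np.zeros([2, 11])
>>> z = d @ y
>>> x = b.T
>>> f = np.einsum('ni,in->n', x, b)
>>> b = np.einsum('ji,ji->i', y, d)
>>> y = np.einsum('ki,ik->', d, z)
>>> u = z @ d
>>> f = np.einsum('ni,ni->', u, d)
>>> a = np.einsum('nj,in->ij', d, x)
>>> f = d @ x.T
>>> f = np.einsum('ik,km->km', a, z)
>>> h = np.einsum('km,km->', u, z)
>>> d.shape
(2, 2)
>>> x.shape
(11, 2)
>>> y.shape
()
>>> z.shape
(2, 2)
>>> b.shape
(2,)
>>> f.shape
(2, 2)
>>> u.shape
(2, 2)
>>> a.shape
(11, 2)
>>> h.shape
()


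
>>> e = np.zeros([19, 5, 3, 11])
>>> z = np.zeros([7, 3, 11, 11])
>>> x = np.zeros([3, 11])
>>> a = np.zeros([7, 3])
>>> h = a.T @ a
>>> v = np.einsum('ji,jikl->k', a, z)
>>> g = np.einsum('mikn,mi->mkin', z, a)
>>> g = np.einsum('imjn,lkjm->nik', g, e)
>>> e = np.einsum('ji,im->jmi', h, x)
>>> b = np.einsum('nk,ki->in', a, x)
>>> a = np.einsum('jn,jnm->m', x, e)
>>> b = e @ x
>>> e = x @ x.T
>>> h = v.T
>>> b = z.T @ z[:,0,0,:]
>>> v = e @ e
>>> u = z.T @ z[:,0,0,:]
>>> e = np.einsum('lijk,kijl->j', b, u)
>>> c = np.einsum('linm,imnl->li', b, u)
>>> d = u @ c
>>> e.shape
(3,)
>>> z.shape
(7, 3, 11, 11)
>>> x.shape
(3, 11)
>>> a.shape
(3,)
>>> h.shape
(11,)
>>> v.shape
(3, 3)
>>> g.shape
(11, 7, 5)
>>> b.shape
(11, 11, 3, 11)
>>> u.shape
(11, 11, 3, 11)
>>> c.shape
(11, 11)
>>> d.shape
(11, 11, 3, 11)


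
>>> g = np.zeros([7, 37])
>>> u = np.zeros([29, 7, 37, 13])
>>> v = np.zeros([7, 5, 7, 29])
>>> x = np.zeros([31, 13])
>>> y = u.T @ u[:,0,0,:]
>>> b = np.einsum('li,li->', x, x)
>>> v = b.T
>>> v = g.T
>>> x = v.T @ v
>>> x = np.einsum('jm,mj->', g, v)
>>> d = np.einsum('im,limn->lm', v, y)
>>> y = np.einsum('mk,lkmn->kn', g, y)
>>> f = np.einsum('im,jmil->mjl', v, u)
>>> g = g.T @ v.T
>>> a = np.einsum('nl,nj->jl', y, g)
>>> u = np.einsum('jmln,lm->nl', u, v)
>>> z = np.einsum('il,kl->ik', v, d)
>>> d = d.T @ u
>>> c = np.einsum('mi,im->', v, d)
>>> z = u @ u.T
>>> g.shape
(37, 37)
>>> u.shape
(13, 37)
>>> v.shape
(37, 7)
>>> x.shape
()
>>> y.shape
(37, 13)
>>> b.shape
()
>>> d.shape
(7, 37)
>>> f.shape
(7, 29, 13)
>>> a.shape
(37, 13)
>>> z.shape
(13, 13)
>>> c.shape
()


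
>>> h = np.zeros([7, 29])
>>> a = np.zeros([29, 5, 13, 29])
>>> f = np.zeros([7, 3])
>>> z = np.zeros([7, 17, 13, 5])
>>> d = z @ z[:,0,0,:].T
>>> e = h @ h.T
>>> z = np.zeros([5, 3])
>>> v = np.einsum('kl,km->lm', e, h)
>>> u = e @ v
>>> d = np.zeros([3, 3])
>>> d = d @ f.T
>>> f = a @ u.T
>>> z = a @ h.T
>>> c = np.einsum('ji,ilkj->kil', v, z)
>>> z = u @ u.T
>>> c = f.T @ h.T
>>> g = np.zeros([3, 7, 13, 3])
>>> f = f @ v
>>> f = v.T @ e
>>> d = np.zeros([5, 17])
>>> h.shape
(7, 29)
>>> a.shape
(29, 5, 13, 29)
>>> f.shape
(29, 7)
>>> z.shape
(7, 7)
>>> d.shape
(5, 17)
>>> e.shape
(7, 7)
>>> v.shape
(7, 29)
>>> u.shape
(7, 29)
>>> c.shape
(7, 13, 5, 7)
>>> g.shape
(3, 7, 13, 3)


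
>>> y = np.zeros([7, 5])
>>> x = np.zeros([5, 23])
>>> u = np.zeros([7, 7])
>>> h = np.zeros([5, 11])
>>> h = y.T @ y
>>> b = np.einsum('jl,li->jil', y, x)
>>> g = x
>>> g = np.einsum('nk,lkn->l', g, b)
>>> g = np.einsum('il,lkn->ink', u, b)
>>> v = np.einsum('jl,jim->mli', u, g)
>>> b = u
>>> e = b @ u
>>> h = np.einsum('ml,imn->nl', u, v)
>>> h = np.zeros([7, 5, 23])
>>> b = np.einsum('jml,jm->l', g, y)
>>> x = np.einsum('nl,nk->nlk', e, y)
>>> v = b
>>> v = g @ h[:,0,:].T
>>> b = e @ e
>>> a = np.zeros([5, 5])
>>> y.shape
(7, 5)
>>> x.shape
(7, 7, 5)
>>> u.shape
(7, 7)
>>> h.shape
(7, 5, 23)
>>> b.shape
(7, 7)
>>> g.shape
(7, 5, 23)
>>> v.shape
(7, 5, 7)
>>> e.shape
(7, 7)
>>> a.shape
(5, 5)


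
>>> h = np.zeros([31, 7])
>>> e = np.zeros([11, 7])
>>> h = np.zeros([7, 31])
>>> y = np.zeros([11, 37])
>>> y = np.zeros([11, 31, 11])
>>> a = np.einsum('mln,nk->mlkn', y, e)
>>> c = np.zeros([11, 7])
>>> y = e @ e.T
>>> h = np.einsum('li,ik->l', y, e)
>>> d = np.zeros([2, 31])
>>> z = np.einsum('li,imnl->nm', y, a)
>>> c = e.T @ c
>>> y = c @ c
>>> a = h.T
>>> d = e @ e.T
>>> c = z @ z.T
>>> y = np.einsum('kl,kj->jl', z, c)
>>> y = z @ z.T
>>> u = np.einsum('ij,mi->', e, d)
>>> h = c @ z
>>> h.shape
(7, 31)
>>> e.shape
(11, 7)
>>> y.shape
(7, 7)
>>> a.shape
(11,)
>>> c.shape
(7, 7)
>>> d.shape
(11, 11)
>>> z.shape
(7, 31)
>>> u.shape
()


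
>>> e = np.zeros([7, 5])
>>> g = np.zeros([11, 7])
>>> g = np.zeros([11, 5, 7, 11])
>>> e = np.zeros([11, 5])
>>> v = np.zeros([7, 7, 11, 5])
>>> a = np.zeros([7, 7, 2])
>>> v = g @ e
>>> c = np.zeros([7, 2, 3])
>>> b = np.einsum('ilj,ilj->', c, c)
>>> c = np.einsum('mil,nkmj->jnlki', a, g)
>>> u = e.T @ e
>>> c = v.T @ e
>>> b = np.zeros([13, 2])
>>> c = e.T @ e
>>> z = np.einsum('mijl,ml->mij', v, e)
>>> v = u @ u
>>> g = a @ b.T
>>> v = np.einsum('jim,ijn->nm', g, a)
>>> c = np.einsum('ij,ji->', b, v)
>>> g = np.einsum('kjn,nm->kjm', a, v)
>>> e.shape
(11, 5)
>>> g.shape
(7, 7, 13)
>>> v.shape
(2, 13)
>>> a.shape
(7, 7, 2)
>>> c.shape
()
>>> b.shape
(13, 2)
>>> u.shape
(5, 5)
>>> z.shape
(11, 5, 7)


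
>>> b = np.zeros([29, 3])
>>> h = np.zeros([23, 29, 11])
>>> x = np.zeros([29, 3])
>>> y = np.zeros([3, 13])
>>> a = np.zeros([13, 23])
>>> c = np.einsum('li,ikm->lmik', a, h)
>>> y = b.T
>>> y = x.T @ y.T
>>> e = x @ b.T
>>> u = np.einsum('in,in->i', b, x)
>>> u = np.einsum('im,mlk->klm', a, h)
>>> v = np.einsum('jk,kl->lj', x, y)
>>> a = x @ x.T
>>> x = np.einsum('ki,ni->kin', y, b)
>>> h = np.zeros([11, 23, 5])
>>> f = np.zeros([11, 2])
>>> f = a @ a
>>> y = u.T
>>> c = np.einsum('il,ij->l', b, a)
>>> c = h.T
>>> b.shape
(29, 3)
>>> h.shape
(11, 23, 5)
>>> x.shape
(3, 3, 29)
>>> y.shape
(23, 29, 11)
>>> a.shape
(29, 29)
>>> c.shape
(5, 23, 11)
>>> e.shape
(29, 29)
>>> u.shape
(11, 29, 23)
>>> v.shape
(3, 29)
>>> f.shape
(29, 29)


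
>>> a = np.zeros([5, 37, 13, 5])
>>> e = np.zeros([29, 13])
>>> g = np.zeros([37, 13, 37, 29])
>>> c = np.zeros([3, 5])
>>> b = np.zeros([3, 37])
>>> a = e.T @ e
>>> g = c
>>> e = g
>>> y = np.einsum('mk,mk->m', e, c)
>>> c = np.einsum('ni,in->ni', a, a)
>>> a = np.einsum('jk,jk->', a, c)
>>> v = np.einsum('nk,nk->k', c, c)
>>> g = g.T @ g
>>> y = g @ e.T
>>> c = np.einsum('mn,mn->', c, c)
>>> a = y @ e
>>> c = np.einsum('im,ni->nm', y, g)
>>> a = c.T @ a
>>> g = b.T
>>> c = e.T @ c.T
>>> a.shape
(3, 5)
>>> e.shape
(3, 5)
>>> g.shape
(37, 3)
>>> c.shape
(5, 5)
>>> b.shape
(3, 37)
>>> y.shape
(5, 3)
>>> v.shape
(13,)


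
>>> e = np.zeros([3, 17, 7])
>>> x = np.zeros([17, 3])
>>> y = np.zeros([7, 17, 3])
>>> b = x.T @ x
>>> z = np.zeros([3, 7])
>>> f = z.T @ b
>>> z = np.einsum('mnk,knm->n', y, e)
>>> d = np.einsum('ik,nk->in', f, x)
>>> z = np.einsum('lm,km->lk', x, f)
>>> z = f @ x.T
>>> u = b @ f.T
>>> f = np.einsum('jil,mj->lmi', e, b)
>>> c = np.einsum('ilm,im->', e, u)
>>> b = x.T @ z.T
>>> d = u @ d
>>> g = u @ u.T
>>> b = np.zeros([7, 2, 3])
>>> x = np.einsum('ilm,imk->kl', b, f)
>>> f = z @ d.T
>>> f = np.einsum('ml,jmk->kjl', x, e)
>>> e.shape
(3, 17, 7)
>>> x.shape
(17, 2)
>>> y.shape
(7, 17, 3)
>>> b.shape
(7, 2, 3)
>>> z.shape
(7, 17)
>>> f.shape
(7, 3, 2)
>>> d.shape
(3, 17)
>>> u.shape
(3, 7)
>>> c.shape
()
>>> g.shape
(3, 3)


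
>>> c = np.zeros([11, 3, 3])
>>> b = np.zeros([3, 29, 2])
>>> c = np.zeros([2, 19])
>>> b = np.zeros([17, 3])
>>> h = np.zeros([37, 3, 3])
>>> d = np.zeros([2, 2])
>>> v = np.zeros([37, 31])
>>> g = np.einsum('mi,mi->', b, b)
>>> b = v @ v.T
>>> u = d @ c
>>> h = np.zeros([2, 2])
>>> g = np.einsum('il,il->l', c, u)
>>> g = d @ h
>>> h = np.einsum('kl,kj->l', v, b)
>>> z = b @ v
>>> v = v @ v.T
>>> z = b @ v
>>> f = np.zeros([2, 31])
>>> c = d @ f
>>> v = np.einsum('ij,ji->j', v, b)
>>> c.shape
(2, 31)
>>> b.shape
(37, 37)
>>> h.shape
(31,)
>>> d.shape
(2, 2)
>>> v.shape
(37,)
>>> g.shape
(2, 2)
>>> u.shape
(2, 19)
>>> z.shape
(37, 37)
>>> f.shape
(2, 31)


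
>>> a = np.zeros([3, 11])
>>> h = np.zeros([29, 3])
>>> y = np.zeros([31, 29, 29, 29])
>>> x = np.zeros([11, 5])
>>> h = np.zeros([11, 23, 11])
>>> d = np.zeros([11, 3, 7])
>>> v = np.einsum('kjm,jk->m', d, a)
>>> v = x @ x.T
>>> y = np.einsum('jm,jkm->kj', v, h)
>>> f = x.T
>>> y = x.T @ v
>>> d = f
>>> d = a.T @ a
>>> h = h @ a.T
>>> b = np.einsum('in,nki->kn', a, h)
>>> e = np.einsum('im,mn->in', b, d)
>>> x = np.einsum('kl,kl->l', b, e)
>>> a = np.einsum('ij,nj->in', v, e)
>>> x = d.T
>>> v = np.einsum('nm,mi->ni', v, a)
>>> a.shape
(11, 23)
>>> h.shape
(11, 23, 3)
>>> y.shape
(5, 11)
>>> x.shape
(11, 11)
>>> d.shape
(11, 11)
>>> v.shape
(11, 23)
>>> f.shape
(5, 11)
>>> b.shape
(23, 11)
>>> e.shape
(23, 11)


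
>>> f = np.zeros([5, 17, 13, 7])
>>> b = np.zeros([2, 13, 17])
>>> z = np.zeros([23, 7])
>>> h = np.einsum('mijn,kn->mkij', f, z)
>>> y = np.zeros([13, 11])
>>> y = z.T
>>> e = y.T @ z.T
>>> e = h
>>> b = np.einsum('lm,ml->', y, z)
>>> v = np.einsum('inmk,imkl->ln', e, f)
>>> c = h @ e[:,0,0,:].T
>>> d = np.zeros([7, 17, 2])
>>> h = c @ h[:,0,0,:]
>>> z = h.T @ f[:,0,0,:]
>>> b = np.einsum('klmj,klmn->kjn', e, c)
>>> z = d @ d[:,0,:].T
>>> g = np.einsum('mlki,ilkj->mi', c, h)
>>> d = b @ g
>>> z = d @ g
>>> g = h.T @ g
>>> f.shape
(5, 17, 13, 7)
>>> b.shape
(5, 13, 5)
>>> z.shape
(5, 13, 5)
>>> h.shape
(5, 23, 17, 13)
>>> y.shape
(7, 23)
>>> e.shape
(5, 23, 17, 13)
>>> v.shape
(7, 23)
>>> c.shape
(5, 23, 17, 5)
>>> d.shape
(5, 13, 5)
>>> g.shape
(13, 17, 23, 5)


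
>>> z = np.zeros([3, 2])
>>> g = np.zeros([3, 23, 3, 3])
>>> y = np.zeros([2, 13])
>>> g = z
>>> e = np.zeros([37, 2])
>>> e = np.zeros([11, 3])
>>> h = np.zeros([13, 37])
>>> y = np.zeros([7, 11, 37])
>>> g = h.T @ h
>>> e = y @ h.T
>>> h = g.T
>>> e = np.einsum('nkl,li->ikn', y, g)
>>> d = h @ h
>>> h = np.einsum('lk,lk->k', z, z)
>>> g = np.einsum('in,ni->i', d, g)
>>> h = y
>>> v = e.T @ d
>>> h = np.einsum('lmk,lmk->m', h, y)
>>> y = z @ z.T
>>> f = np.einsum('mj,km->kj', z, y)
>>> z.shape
(3, 2)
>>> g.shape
(37,)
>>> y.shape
(3, 3)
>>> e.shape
(37, 11, 7)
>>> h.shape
(11,)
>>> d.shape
(37, 37)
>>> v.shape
(7, 11, 37)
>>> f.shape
(3, 2)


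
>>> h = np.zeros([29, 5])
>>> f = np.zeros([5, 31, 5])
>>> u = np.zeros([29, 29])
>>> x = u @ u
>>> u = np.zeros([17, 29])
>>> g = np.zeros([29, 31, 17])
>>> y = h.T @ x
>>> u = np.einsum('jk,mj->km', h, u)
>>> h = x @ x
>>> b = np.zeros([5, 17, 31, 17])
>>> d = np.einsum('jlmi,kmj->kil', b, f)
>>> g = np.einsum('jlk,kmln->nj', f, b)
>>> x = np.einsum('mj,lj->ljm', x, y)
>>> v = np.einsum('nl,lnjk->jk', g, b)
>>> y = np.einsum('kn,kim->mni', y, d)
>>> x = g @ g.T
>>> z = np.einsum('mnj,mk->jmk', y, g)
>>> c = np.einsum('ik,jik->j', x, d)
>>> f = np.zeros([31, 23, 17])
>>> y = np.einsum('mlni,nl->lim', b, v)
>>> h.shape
(29, 29)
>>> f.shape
(31, 23, 17)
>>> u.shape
(5, 17)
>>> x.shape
(17, 17)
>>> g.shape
(17, 5)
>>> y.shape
(17, 17, 5)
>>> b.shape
(5, 17, 31, 17)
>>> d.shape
(5, 17, 17)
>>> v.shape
(31, 17)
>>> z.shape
(17, 17, 5)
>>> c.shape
(5,)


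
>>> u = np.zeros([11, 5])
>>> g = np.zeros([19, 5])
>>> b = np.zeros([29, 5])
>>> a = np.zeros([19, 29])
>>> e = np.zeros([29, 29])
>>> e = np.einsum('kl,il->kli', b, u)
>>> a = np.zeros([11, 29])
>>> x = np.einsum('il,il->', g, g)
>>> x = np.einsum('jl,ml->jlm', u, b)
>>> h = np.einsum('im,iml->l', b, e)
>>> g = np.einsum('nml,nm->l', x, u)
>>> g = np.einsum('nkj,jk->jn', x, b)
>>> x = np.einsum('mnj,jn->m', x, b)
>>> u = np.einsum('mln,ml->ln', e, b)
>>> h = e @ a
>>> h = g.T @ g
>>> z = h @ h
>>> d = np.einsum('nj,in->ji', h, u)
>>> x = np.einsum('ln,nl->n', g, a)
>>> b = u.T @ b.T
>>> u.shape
(5, 11)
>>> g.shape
(29, 11)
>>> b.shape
(11, 29)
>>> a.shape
(11, 29)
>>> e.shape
(29, 5, 11)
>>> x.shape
(11,)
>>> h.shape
(11, 11)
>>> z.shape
(11, 11)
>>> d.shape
(11, 5)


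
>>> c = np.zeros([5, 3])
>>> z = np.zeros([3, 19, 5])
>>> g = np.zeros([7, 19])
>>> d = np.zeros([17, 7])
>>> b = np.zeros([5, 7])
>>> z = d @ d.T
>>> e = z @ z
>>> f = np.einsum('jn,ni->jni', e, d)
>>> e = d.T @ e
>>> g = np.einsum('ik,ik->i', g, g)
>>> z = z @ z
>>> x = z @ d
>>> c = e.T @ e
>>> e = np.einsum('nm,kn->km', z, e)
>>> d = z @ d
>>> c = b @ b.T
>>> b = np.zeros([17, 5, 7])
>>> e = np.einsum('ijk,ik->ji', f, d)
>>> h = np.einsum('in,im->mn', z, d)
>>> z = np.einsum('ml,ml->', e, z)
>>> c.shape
(5, 5)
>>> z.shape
()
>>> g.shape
(7,)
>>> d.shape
(17, 7)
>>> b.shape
(17, 5, 7)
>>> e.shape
(17, 17)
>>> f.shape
(17, 17, 7)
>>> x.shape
(17, 7)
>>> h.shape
(7, 17)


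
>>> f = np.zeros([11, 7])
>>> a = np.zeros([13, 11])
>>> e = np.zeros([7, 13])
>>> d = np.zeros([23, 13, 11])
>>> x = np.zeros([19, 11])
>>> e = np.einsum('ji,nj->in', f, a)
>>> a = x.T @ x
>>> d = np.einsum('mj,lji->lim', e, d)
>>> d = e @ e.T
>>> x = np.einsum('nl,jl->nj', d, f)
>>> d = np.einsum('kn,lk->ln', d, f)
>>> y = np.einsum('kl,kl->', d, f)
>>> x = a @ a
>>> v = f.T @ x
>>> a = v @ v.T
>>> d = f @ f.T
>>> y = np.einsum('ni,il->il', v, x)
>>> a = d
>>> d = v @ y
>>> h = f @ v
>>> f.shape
(11, 7)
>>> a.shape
(11, 11)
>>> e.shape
(7, 13)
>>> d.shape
(7, 11)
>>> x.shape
(11, 11)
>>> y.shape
(11, 11)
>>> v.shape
(7, 11)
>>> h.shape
(11, 11)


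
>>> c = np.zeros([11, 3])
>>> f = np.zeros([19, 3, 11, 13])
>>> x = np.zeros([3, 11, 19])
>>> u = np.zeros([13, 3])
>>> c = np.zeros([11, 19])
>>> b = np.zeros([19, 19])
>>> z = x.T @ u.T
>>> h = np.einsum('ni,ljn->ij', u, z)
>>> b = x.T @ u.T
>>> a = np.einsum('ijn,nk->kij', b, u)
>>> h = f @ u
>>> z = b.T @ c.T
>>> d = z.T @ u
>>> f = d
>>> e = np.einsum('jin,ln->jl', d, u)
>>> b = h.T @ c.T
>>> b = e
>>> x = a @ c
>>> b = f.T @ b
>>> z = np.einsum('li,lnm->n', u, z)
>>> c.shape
(11, 19)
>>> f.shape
(11, 11, 3)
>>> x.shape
(3, 19, 19)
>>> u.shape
(13, 3)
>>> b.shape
(3, 11, 13)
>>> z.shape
(11,)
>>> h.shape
(19, 3, 11, 3)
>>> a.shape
(3, 19, 11)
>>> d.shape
(11, 11, 3)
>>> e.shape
(11, 13)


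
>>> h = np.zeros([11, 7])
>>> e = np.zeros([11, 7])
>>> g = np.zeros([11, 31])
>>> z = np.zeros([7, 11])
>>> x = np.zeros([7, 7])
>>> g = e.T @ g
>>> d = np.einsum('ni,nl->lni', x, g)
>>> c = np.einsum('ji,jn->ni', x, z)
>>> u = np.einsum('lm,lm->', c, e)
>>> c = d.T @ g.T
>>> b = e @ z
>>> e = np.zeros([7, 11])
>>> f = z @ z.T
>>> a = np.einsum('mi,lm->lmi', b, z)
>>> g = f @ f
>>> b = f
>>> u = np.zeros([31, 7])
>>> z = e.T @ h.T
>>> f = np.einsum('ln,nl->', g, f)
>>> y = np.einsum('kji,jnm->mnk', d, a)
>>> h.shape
(11, 7)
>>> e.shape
(7, 11)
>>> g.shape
(7, 7)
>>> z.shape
(11, 11)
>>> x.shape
(7, 7)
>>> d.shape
(31, 7, 7)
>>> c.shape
(7, 7, 7)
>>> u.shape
(31, 7)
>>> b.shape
(7, 7)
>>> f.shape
()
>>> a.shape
(7, 11, 11)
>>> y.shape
(11, 11, 31)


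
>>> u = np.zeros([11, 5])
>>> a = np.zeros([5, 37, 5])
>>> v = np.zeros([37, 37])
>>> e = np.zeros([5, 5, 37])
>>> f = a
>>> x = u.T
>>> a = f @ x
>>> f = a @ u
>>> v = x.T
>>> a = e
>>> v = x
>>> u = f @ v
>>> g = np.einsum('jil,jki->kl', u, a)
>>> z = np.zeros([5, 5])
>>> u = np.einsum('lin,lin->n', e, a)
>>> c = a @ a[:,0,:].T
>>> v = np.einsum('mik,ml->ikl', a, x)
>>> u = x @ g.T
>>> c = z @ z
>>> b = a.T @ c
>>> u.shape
(5, 5)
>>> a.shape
(5, 5, 37)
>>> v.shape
(5, 37, 11)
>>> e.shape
(5, 5, 37)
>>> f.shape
(5, 37, 5)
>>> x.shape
(5, 11)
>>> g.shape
(5, 11)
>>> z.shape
(5, 5)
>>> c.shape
(5, 5)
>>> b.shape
(37, 5, 5)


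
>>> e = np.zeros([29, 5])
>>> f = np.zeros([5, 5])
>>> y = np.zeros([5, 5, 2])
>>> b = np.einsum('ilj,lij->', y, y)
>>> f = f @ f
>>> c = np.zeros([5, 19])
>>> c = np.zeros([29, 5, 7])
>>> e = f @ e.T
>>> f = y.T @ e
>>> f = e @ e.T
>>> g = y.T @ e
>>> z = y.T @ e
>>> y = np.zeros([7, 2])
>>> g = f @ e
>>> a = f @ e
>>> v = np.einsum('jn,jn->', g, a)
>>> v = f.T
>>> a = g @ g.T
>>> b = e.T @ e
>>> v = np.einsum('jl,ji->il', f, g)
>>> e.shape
(5, 29)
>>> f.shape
(5, 5)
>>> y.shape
(7, 2)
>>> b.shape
(29, 29)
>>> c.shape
(29, 5, 7)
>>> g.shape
(5, 29)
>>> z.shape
(2, 5, 29)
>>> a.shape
(5, 5)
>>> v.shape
(29, 5)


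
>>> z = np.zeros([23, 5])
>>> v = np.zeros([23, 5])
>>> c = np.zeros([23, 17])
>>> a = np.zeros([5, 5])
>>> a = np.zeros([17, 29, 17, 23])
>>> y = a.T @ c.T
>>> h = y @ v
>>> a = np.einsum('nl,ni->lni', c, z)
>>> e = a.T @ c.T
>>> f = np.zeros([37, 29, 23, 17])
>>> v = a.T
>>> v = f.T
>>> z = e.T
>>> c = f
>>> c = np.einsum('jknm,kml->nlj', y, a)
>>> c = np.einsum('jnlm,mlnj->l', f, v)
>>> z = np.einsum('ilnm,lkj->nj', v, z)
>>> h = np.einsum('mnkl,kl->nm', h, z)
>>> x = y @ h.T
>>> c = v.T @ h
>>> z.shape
(29, 5)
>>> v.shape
(17, 23, 29, 37)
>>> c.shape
(37, 29, 23, 23)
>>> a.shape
(17, 23, 5)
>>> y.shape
(23, 17, 29, 23)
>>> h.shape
(17, 23)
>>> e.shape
(5, 23, 23)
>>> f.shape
(37, 29, 23, 17)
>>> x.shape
(23, 17, 29, 17)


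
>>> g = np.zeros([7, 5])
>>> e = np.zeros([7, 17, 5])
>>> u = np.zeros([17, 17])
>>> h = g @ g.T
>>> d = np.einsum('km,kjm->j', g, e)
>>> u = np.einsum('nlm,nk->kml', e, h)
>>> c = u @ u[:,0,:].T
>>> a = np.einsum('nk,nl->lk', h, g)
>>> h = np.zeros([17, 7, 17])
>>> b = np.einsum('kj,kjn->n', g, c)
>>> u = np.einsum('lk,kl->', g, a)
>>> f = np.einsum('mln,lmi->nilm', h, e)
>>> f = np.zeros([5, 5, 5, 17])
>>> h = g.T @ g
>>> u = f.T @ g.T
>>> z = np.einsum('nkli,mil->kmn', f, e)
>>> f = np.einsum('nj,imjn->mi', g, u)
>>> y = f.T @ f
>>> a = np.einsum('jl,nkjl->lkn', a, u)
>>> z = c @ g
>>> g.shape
(7, 5)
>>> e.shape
(7, 17, 5)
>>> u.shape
(17, 5, 5, 7)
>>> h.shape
(5, 5)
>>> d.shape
(17,)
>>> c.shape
(7, 5, 7)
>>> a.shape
(7, 5, 17)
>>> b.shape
(7,)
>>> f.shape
(5, 17)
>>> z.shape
(7, 5, 5)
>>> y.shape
(17, 17)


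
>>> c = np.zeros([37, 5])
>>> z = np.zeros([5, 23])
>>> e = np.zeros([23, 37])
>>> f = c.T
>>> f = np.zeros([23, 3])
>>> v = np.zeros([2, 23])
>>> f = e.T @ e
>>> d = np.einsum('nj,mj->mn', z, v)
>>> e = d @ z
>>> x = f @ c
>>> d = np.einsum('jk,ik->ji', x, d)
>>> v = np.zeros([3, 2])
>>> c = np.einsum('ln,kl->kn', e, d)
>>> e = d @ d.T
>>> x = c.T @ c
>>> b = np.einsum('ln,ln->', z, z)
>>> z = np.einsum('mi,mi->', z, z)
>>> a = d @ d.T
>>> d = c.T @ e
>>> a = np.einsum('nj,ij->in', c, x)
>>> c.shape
(37, 23)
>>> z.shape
()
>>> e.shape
(37, 37)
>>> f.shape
(37, 37)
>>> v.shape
(3, 2)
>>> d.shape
(23, 37)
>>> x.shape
(23, 23)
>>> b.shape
()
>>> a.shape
(23, 37)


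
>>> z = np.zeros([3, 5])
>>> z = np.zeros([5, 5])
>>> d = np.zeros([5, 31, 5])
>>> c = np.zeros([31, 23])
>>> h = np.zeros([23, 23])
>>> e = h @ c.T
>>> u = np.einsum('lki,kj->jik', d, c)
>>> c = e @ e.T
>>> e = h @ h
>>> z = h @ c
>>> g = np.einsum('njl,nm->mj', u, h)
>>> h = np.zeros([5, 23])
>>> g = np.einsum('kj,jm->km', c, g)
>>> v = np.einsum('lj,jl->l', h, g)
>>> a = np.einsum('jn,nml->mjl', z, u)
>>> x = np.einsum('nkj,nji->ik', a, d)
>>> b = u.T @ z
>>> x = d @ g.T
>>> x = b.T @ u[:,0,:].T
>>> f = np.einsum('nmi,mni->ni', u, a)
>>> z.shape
(23, 23)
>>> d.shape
(5, 31, 5)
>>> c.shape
(23, 23)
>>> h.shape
(5, 23)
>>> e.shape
(23, 23)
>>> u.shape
(23, 5, 31)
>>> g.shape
(23, 5)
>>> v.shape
(5,)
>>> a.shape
(5, 23, 31)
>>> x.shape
(23, 5, 23)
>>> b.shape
(31, 5, 23)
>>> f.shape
(23, 31)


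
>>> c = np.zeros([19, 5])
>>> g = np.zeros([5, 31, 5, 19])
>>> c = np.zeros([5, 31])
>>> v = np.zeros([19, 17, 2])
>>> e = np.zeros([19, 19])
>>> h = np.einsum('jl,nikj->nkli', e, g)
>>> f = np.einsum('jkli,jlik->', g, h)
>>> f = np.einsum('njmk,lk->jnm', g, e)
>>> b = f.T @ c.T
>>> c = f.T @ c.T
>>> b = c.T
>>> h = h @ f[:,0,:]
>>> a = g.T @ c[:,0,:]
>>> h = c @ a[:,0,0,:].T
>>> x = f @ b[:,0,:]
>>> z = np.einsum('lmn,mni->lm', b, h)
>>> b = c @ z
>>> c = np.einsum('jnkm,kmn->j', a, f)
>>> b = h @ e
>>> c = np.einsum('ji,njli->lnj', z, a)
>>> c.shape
(31, 19, 5)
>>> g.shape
(5, 31, 5, 19)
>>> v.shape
(19, 17, 2)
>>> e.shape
(19, 19)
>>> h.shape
(5, 5, 19)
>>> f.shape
(31, 5, 5)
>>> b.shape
(5, 5, 19)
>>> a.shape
(19, 5, 31, 5)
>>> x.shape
(31, 5, 5)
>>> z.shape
(5, 5)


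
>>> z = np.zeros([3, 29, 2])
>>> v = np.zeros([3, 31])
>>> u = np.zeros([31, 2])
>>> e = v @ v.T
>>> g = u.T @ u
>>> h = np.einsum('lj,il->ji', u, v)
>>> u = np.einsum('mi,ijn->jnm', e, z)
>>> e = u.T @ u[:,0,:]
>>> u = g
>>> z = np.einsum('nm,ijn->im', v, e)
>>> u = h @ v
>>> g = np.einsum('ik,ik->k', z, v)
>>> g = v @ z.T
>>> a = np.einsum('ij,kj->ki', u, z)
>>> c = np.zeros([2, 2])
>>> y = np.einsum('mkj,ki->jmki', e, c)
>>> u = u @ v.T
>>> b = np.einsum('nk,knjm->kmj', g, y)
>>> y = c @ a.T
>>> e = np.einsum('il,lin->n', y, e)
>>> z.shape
(3, 31)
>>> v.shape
(3, 31)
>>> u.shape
(2, 3)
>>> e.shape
(3,)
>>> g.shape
(3, 3)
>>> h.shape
(2, 3)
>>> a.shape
(3, 2)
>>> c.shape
(2, 2)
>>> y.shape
(2, 3)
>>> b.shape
(3, 2, 2)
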